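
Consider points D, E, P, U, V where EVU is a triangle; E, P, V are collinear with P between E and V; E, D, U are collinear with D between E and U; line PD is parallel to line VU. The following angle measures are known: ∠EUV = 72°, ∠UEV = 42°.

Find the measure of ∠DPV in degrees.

1. ∠EVU = 66°  [△EVU]
2. ∠DPE = 66°  [PD∥VU, corresponding at P]
3. ∠DPV = 114°  [linear pair at P on EV]

∠DPV = 114°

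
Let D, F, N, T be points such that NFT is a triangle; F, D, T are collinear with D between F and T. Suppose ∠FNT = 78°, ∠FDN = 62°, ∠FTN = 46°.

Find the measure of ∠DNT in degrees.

1. ∠NDT = 118°  [linear pair at D on FT]
2. ∠DTN = 46°  [D on ray TF]
3. ∠DNT = 16°  [△NDT]

∠DNT = 16°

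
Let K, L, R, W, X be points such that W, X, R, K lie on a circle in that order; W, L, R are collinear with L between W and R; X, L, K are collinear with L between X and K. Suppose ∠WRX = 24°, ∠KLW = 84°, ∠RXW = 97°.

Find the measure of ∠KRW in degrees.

∠KRW = 25°

1. ∠RWX = 59°  [△WXR]
2. ∠KLR = 96°  [linear pair at L on WR]
3. ∠RKX = 59°  [same arc XR]
4. ∠KRW = 25°  [△RLK]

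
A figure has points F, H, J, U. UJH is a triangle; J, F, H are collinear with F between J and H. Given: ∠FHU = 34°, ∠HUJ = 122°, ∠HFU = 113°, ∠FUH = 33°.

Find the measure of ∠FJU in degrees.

∠FJU = 24°

1. ∠JHU = 34°  [F on ray HJ]
2. ∠HJU = 24°  [△UJH]
3. ∠FJU = 24°  [F on ray JH]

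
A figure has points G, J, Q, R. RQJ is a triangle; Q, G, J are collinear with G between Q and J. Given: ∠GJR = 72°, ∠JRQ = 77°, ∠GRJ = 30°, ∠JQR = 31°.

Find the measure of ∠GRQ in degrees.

1. ∠JGR = 78°  [△RGJ]
2. ∠GQR = 31°  [G on ray QJ]
3. ∠QGR = 102°  [linear pair at G on QJ]
4. ∠GRQ = 47°  [△RQG]

∠GRQ = 47°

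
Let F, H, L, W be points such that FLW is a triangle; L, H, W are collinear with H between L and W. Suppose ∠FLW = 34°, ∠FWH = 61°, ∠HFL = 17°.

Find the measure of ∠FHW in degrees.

∠FHW = 51°

1. ∠FLH = 34°  [H on ray LW]
2. ∠FHL = 129°  [△FLH]
3. ∠FHW = 51°  [linear pair at H on LW]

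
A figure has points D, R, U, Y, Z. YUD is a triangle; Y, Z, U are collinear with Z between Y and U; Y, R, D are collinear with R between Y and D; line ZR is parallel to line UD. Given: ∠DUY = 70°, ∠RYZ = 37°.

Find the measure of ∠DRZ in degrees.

1. ∠RZY = 70°  [ZR∥UD, corresponding at Z]
2. ∠YRZ = 73°  [△YZR]
3. ∠DRZ = 107°  [linear pair at R on YD]

∠DRZ = 107°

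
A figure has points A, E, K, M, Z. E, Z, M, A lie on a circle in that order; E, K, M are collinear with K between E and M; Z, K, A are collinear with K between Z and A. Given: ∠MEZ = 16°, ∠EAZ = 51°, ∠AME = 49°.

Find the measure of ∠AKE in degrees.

1. ∠MAZ = 16°  [same arc ZM]
2. ∠AKM = 115°  [△MKA]
3. ∠AKE = 65°  [linear pair at K on EM]

∠AKE = 65°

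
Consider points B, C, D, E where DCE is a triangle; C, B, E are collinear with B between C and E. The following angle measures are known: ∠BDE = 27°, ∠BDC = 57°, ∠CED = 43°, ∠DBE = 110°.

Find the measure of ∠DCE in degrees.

1. ∠CBD = 70°  [linear pair at B on CE]
2. ∠BCD = 53°  [△DCB]
3. ∠DCE = 53°  [B on ray CE]

∠DCE = 53°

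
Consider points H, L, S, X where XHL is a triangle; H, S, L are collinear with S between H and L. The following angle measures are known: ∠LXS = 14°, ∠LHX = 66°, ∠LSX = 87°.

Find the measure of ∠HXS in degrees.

1. ∠SHX = 66°  [S on ray HL]
2. ∠HSX = 93°  [linear pair at S on HL]
3. ∠HXS = 21°  [△XHS]

∠HXS = 21°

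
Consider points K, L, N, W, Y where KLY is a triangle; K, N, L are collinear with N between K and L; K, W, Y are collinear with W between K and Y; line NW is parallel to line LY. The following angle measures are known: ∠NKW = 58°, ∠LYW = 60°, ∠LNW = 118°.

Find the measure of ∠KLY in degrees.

1. ∠LKY = 58°  [N on KL, W on KY]
2. ∠KYL = 60°  [W on ray YK]
3. ∠KLY = 62°  [△KLY]

∠KLY = 62°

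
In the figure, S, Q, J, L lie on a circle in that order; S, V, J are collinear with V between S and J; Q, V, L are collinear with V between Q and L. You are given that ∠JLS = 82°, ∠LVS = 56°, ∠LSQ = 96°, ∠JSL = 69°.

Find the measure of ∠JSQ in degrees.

1. ∠JVQ = 56°  [vertical angles at V]
2. ∠QLS = 55°  [△SVL]
3. ∠LQS = 29°  [△SQL]
4. ∠QVS = 124°  [linear pair at V on SJ]
5. ∠JSQ = 27°  [△SVQ]

∠JSQ = 27°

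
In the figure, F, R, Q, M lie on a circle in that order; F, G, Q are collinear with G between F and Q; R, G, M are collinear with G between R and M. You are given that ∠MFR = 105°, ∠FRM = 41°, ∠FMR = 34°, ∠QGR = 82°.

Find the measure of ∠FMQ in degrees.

1. ∠FQM = 41°  [same arc FM]
2. ∠FGM = 82°  [vertical angles at G]
3. ∠MFQ = 64°  [△FGM]
4. ∠FMQ = 75°  [△FQM]

∠FMQ = 75°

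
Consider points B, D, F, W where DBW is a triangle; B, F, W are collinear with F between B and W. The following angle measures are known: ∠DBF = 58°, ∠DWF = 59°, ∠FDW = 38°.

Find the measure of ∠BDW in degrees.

1. ∠DBW = 58°  [F on ray BW]
2. ∠BWD = 59°  [F on ray WB]
3. ∠BDW = 63°  [△DBW]

∠BDW = 63°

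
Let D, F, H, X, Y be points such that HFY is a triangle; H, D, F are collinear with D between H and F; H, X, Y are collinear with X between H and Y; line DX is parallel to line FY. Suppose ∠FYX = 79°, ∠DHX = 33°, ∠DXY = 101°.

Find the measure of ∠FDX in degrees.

1. ∠DXH = 79°  [linear pair at X on HY]
2. ∠HDX = 68°  [△HDX]
3. ∠FDX = 112°  [linear pair at D on HF]

∠FDX = 112°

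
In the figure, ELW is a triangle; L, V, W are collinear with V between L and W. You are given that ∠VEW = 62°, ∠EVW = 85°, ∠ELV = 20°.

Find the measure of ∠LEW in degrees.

1. ∠EWV = 33°  [△EVW]
2. ∠ELW = 20°  [V on ray LW]
3. ∠EWL = 33°  [V on ray WL]
4. ∠LEW = 127°  [△ELW]

∠LEW = 127°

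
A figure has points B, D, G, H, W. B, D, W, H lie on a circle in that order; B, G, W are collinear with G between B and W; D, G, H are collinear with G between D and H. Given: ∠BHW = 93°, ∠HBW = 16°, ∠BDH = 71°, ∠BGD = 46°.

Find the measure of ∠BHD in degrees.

∠BHD = 30°

1. ∠BDW = 87°  [cyclic BDWH, opposite ∠D+∠H]
2. ∠DBW = 63°  [△BGD]
3. ∠BWD = 30°  [△BDW]
4. ∠BHD = 30°  [same arc BD]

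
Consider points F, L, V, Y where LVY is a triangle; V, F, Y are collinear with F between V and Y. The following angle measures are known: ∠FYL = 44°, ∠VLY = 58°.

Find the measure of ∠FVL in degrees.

∠FVL = 78°

1. ∠LYV = 44°  [F on ray YV]
2. ∠LVY = 78°  [△LVY]
3. ∠FVL = 78°  [F on ray VY]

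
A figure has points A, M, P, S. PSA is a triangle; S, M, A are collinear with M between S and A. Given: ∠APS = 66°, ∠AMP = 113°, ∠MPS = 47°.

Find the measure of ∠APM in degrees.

1. ∠PMS = 67°  [linear pair at M on SA]
2. ∠MSP = 66°  [△PSM]
3. ∠ASP = 66°  [M on ray SA]
4. ∠PAS = 48°  [△PSA]
5. ∠MAP = 48°  [M on ray AS]
6. ∠APM = 19°  [△PMA]

∠APM = 19°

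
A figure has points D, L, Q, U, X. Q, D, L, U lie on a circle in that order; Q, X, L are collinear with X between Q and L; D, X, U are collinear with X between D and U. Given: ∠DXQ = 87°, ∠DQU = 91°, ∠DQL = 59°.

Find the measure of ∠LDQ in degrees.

∠LDQ = 66°

1. ∠QDU = 34°  [△QXD]
2. ∠DUQ = 55°  [△QDU]
3. ∠DLQ = 55°  [same arc QD]
4. ∠LDQ = 66°  [△QDL]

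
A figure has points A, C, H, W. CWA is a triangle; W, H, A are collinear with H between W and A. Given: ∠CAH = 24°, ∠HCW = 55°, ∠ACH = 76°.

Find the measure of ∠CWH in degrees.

1. ∠AHC = 80°  [△CHA]
2. ∠CHW = 100°  [linear pair at H on WA]
3. ∠CWH = 25°  [△CWH]

∠CWH = 25°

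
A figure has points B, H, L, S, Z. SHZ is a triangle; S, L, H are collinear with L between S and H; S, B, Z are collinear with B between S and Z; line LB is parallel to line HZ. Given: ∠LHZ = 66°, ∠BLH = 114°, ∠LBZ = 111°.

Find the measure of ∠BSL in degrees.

∠BSL = 45°

1. ∠BLS = 66°  [linear pair at L on SH]
2. ∠LBS = 69°  [linear pair at B on SZ]
3. ∠BSL = 45°  [△SLB]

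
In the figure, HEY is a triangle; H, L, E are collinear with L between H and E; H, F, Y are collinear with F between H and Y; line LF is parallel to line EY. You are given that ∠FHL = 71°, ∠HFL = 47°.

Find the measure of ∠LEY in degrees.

∠LEY = 62°

1. ∠FLH = 62°  [△HLF]
2. ∠ELF = 118°  [linear pair at L on HE]
3. ∠LEY = 62°  [LF∥EY, co-interior at E–L]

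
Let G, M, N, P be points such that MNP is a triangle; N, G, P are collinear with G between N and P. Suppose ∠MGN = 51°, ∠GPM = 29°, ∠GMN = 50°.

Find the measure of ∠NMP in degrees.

1. ∠GNM = 79°  [△MNG]
2. ∠MPN = 29°  [G on ray PN]
3. ∠MNP = 79°  [G on ray NP]
4. ∠NMP = 72°  [△MNP]

∠NMP = 72°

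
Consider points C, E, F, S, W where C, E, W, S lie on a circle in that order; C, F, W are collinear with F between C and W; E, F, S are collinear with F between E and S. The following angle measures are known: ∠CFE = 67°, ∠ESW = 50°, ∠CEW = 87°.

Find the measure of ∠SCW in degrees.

1. ∠SFW = 67°  [vertical angles at F]
2. ∠CWS = 63°  [△WFS]
3. ∠CSW = 93°  [cyclic CEWS, opposite ∠E+∠S]
4. ∠SCW = 24°  [△CWS]

∠SCW = 24°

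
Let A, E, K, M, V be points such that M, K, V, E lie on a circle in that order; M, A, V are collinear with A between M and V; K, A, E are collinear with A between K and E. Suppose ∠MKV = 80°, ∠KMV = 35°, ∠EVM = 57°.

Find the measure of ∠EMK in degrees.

∠EMK = 58°

1. ∠KVM = 65°  [△MKV]
2. ∠EKM = 57°  [same arc ME]
3. ∠KEM = 65°  [same arc MK]
4. ∠EMK = 58°  [△MKE]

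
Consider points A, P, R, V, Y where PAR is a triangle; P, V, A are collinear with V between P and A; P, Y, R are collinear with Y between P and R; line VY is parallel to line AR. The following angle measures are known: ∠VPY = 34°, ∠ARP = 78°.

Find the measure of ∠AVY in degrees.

1. ∠APR = 34°  [V on PA, Y on PR]
2. ∠PAR = 68°  [△PAR]
3. ∠PVY = 68°  [VY∥AR, corresponding at V]
4. ∠AVY = 112°  [linear pair at V on PA]

∠AVY = 112°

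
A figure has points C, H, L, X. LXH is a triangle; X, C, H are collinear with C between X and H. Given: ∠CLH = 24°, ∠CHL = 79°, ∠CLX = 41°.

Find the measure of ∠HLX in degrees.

1. ∠HCL = 77°  [△LCH]
2. ∠LHX = 79°  [C on ray HX]
3. ∠LCX = 103°  [linear pair at C on XH]
4. ∠CXL = 36°  [△LXC]
5. ∠HXL = 36°  [C on ray XH]
6. ∠HLX = 65°  [△LXH]

∠HLX = 65°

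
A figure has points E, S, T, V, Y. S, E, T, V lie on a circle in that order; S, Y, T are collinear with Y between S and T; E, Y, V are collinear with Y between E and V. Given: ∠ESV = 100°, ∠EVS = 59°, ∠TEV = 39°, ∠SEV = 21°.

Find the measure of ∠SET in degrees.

∠SET = 60°

1. ∠TSV = 39°  [same arc TV]
2. ∠STV = 21°  [same arc SV]
3. ∠SVT = 120°  [△STV]
4. ∠SET = 60°  [cyclic SETV, opposite ∠E+∠V]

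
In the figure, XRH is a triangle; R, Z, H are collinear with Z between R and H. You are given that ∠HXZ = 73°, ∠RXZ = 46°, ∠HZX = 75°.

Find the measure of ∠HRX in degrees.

∠HRX = 29°

1. ∠RZX = 105°  [linear pair at Z on RH]
2. ∠XRZ = 29°  [△XRZ]
3. ∠HRX = 29°  [Z on ray RH]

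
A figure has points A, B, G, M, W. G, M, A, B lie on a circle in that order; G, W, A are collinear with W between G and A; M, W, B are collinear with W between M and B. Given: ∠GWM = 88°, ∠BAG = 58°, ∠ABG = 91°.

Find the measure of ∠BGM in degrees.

∠BGM = 65°

1. ∠AWB = 88°  [vertical angles at W]
2. ∠BMG = 58°  [same arc GB]
3. ∠AGB = 31°  [△GAB]
4. ∠BWG = 92°  [linear pair at W on GA]
5. ∠GBM = 57°  [△GWB]
6. ∠BGM = 65°  [△GMB]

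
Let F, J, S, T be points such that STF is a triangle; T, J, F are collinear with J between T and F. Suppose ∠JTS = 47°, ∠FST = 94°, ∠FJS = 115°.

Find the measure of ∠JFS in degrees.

1. ∠FTS = 47°  [J on ray TF]
2. ∠SFT = 39°  [△STF]
3. ∠JFS = 39°  [J on ray FT]

∠JFS = 39°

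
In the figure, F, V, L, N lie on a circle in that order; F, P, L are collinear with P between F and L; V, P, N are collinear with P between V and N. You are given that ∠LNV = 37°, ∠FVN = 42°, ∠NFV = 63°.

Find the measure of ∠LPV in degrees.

∠LPV = 79°

1. ∠LFV = 37°  [same arc VL]
2. ∠FPV = 101°  [△FPV]
3. ∠LPV = 79°  [linear pair at P on FL]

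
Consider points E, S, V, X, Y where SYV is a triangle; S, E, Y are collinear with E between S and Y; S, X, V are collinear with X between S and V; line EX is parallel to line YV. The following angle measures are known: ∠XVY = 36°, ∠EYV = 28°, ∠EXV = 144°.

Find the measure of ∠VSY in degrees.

∠VSY = 116°

1. ∠SVY = 36°  [X on ray VS]
2. ∠SYV = 28°  [E on ray YS]
3. ∠VSY = 116°  [△SYV]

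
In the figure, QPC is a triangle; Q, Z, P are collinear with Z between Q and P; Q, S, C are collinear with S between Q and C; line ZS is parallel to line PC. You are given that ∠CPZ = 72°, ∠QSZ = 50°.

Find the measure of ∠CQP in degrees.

∠CQP = 58°

1. ∠CPQ = 72°  [Z on ray PQ]
2. ∠PCQ = 50°  [ZS∥PC, corresponding at S]
3. ∠CQP = 58°  [△QPC]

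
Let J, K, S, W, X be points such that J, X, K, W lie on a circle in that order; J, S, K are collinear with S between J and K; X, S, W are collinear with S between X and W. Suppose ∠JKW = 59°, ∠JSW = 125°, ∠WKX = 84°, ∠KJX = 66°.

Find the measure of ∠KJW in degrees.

∠KJW = 30°

1. ∠JXW = 59°  [same arc JW]
2. ∠WJX = 96°  [cyclic JXKW, opposite ∠J+∠K]
3. ∠JWX = 25°  [△JXW]
4. ∠KJW = 30°  [△JSW]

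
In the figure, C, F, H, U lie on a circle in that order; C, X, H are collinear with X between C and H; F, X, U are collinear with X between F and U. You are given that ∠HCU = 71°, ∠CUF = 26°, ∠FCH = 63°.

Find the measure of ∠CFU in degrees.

∠CFU = 20°

1. ∠CXU = 83°  [△CXU]
2. ∠FUH = 63°  [same arc FH]
3. ∠HXU = 97°  [linear pair at X on CH]
4. ∠CHU = 20°  [△HXU]
5. ∠CFU = 20°  [same arc CU]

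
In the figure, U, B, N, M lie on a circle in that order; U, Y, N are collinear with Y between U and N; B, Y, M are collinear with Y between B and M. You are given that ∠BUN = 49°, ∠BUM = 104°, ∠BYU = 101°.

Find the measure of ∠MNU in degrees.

1. ∠BMN = 49°  [same arc BN]
2. ∠MYN = 101°  [vertical angles at Y]
3. ∠MNU = 30°  [△NYM]

∠MNU = 30°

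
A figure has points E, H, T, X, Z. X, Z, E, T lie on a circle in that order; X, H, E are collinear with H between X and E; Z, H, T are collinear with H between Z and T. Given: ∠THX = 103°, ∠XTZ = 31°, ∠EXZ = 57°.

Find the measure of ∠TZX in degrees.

∠TZX = 46°

1. ∠EHZ = 103°  [vertical angles at H]
2. ∠XHZ = 77°  [linear pair at H on XE]
3. ∠TZX = 46°  [△XHZ]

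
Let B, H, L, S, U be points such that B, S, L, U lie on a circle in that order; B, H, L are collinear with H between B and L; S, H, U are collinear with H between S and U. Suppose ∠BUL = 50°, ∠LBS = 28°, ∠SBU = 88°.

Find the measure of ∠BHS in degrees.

1. ∠BSL = 130°  [cyclic BSLU, opposite ∠S+∠U]
2. ∠LUS = 28°  [same arc SL]
3. ∠BLS = 22°  [△BSL]
4. ∠SLU = 92°  [cyclic BSLU, opposite ∠B+∠L]
5. ∠LSU = 60°  [△SLU]
6. ∠LHS = 98°  [△SHL]
7. ∠BHS = 82°  [linear pair at H on BL]

∠BHS = 82°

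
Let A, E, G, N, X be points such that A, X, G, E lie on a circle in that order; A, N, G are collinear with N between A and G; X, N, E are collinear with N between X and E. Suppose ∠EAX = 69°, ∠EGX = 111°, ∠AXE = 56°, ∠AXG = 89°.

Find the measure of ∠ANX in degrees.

1. ∠AEX = 55°  [△AXE]
2. ∠AGX = 55°  [same arc AX]
3. ∠GAX = 36°  [△AXG]
4. ∠ANX = 88°  [△ANX]

∠ANX = 88°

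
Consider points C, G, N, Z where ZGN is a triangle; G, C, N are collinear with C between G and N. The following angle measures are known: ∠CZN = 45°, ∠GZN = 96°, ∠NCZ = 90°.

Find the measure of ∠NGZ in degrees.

1. ∠CNZ = 45°  [△ZCN]
2. ∠GNZ = 45°  [C on ray NG]
3. ∠NGZ = 39°  [△ZGN]

∠NGZ = 39°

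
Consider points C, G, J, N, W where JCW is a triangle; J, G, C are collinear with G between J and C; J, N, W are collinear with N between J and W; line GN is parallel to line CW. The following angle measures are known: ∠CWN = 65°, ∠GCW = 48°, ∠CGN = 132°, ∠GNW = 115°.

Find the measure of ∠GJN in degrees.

1. ∠JGN = 48°  [linear pair at G on JC]
2. ∠GNJ = 65°  [linear pair at N on JW]
3. ∠GJN = 67°  [△JGN]

∠GJN = 67°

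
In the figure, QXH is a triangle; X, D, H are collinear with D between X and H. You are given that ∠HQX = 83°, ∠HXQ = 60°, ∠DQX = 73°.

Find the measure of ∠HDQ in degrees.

1. ∠DXQ = 60°  [D on ray XH]
2. ∠QDX = 47°  [△QXD]
3. ∠HDQ = 133°  [linear pair at D on XH]

∠HDQ = 133°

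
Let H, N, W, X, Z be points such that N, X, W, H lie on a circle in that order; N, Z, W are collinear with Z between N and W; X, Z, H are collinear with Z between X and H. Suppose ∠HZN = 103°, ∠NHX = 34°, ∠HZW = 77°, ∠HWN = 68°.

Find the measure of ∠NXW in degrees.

1. ∠HNW = 43°  [△NZH]
2. ∠NHW = 69°  [△NWH]
3. ∠NXW = 111°  [cyclic NXWH, opposite ∠X+∠H]

∠NXW = 111°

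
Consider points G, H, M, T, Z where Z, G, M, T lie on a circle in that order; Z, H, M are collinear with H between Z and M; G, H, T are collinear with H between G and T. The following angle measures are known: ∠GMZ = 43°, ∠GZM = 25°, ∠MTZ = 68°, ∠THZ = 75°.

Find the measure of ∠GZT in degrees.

1. ∠GTZ = 43°  [same arc ZG]
2. ∠GTM = 25°  [same arc GM]
3. ∠MHT = 105°  [linear pair at H on ZM]
4. ∠TMZ = 50°  [△MHT]
5. ∠TGZ = 50°  [same arc ZT]
6. ∠GZT = 87°  [△ZGT]

∠GZT = 87°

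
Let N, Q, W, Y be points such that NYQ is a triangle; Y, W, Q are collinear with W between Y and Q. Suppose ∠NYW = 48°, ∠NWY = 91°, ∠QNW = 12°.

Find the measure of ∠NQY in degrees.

1. ∠NWQ = 89°  [linear pair at W on YQ]
2. ∠NQW = 79°  [△NWQ]
3. ∠NQY = 79°  [W on ray QY]

∠NQY = 79°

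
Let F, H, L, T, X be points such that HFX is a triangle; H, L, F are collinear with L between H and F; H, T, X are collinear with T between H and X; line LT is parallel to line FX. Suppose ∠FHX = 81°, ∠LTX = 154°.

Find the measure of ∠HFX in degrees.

∠HFX = 73°

1. ∠LHT = 81°  [L on HF, T on HX]
2. ∠HTL = 26°  [linear pair at T on HX]
3. ∠HLT = 73°  [△HLT]
4. ∠HFX = 73°  [LT∥FX, corresponding at L]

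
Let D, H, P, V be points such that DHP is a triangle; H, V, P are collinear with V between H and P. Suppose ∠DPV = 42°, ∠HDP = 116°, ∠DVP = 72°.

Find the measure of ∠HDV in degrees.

1. ∠DPH = 42°  [V on ray PH]
2. ∠DHP = 22°  [△DHP]
3. ∠DVH = 108°  [linear pair at V on HP]
4. ∠DHV = 22°  [V on ray HP]
5. ∠HDV = 50°  [△DHV]

∠HDV = 50°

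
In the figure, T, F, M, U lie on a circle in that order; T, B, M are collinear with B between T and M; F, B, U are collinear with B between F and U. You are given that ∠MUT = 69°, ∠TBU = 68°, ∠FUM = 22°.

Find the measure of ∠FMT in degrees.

∠FMT = 47°

1. ∠MFT = 111°  [cyclic TFMU, opposite ∠F+∠U]
2. ∠FTM = 22°  [same arc FM]
3. ∠FMT = 47°  [△TFM]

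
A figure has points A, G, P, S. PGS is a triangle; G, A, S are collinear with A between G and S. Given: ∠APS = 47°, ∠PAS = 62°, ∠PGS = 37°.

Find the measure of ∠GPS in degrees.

1. ∠ASP = 71°  [△PAS]
2. ∠GSP = 71°  [A on ray SG]
3. ∠GPS = 72°  [△PGS]

∠GPS = 72°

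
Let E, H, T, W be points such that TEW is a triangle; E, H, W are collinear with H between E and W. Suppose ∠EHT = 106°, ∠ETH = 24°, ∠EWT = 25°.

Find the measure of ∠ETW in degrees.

1. ∠HET = 50°  [△TEH]
2. ∠TEW = 50°  [H on ray EW]
3. ∠ETW = 105°  [△TEW]

∠ETW = 105°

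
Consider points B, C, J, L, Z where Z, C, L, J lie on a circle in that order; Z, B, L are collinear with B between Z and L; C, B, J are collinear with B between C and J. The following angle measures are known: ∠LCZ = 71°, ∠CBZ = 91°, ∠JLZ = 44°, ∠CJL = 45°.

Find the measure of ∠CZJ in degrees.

∠CZJ = 72°

1. ∠LJZ = 109°  [cyclic ZCLJ, opposite ∠C+∠J]
2. ∠JBL = 91°  [vertical angles at B]
3. ∠JCZ = 44°  [same arc ZJ]
4. ∠JZL = 27°  [△ZLJ]
5. ∠JBZ = 89°  [linear pair at B on ZL]
6. ∠CJZ = 64°  [△ZBJ]
7. ∠CZJ = 72°  [△ZCJ]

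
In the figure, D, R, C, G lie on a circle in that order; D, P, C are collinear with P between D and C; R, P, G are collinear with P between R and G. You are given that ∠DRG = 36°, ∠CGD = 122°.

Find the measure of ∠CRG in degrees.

∠CRG = 22°

1. ∠DCG = 36°  [same arc DG]
2. ∠CDG = 22°  [△DCG]
3. ∠CRG = 22°  [same arc CG]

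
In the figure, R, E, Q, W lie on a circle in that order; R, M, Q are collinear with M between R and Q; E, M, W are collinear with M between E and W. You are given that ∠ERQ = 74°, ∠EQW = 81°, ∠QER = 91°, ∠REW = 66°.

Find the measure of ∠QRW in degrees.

1. ∠EWQ = 74°  [same arc EQ]
2. ∠QEW = 25°  [△EQW]
3. ∠QRW = 25°  [same arc QW]

∠QRW = 25°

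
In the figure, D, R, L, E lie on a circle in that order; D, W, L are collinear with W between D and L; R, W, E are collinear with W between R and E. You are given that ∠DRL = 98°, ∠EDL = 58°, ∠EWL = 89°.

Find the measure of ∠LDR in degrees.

∠LDR = 51°

1. ∠DEL = 82°  [cyclic DRLE, opposite ∠R+∠E]
2. ∠DLE = 40°  [△DLE]
3. ∠DWR = 89°  [vertical angles at W]
4. ∠DRE = 40°  [same arc DE]
5. ∠LDR = 51°  [△DWR]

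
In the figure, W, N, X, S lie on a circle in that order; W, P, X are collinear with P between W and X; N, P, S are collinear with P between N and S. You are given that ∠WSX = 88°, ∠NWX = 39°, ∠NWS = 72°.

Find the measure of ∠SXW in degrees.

1. ∠NSX = 39°  [same arc NX]
2. ∠NXS = 108°  [cyclic WNXS, opposite ∠W+∠X]
3. ∠SNX = 33°  [△NXS]
4. ∠SWX = 33°  [same arc XS]
5. ∠SXW = 59°  [△WXS]

∠SXW = 59°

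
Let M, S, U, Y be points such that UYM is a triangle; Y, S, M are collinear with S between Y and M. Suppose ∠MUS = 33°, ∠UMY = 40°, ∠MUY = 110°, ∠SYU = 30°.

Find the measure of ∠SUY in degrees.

∠SUY = 77°

1. ∠SMU = 40°  [S on ray MY]
2. ∠MSU = 107°  [△USM]
3. ∠USY = 73°  [linear pair at S on YM]
4. ∠SUY = 77°  [△UYS]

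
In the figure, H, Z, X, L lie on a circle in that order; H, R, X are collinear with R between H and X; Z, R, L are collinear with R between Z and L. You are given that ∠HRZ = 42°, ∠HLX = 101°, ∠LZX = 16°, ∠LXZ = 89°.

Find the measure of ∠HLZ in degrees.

1. ∠LRX = 42°  [vertical angles at R]
2. ∠LHX = 16°  [same arc XL]
3. ∠HRL = 138°  [linear pair at R on HX]
4. ∠HLZ = 26°  [△HRL]

∠HLZ = 26°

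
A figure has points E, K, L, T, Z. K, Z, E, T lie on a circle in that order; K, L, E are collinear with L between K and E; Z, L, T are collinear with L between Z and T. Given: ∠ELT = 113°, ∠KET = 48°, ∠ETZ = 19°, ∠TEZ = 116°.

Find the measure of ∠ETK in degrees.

1. ∠EZT = 45°  [△ZET]
2. ∠EKT = 45°  [same arc ET]
3. ∠ETK = 87°  [△KET]

∠ETK = 87°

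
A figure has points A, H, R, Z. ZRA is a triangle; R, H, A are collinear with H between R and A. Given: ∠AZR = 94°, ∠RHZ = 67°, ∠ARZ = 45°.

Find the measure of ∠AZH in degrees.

∠AZH = 26°

1. ∠RAZ = 41°  [△ZRA]
2. ∠AHZ = 113°  [linear pair at H on RA]
3. ∠HAZ = 41°  [H on ray AR]
4. ∠AZH = 26°  [△ZHA]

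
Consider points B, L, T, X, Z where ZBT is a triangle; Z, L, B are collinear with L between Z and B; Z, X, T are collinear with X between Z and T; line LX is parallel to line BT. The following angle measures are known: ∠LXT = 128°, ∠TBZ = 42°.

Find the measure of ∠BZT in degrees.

1. ∠LXZ = 52°  [linear pair at X on ZT]
2. ∠XLZ = 42°  [LX∥BT, corresponding at L]
3. ∠LZX = 86°  [△ZLX]
4. ∠BZT = 86°  [L on ZB, X on ZT]

∠BZT = 86°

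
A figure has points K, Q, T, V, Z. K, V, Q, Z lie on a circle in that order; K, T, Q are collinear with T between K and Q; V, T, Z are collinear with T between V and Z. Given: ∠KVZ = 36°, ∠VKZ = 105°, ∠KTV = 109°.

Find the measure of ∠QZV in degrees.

1. ∠KQZ = 36°  [same arc KZ]
2. ∠QTZ = 109°  [vertical angles at T]
3. ∠QZV = 35°  [△QTZ]

∠QZV = 35°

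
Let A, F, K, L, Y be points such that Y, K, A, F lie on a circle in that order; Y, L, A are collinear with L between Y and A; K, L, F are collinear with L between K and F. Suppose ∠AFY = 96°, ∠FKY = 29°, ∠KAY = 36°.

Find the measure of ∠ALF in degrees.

∠ALF = 91°

1. ∠FAY = 29°  [same arc YF]
2. ∠KFY = 36°  [same arc YK]
3. ∠AYF = 55°  [△YAF]
4. ∠FLY = 89°  [△YLF]
5. ∠ALF = 91°  [linear pair at L on YA]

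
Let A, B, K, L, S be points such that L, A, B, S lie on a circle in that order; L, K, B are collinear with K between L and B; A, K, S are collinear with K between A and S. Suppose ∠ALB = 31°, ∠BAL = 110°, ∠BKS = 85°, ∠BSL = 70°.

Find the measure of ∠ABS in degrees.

∠ABS = 103°

1. ∠ASB = 31°  [same arc AB]
2. ∠LBS = 64°  [△BKS]
3. ∠BLS = 46°  [△LBS]
4. ∠BAS = 46°  [same arc BS]
5. ∠ABS = 103°  [△ABS]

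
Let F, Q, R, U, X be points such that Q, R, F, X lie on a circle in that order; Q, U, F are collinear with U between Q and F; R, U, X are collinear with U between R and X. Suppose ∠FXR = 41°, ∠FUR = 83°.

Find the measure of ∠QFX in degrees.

∠QFX = 42°

1. ∠FQR = 41°  [same arc RF]
2. ∠QUR = 97°  [linear pair at U on QF]
3. ∠QRX = 42°  [△QUR]
4. ∠QFX = 42°  [same arc QX]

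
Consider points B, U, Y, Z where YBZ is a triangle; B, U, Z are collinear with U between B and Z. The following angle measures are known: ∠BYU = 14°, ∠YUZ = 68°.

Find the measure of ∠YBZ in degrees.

∠YBZ = 54°

1. ∠BUY = 112°  [linear pair at U on BZ]
2. ∠UBY = 54°  [△YBU]
3. ∠YBZ = 54°  [U on ray BZ]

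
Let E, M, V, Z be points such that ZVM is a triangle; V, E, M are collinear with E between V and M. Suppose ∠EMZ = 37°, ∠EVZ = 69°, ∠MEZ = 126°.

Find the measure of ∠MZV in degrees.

1. ∠VMZ = 37°  [E on ray MV]
2. ∠MVZ = 69°  [E on ray VM]
3. ∠MZV = 74°  [△ZVM]

∠MZV = 74°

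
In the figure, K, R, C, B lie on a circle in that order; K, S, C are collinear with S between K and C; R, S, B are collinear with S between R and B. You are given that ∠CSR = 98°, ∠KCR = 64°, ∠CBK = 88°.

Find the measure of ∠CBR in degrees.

1. ∠CRK = 92°  [cyclic KRCB, opposite ∠R+∠B]
2. ∠CKR = 24°  [△KRC]
3. ∠CBR = 24°  [same arc RC]

∠CBR = 24°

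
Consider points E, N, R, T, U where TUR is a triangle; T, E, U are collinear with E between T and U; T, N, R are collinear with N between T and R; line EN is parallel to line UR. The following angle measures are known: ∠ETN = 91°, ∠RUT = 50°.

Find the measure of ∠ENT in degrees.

∠ENT = 39°

1. ∠RTU = 91°  [E on TU, N on TR]
2. ∠TRU = 39°  [△TUR]
3. ∠ENT = 39°  [EN∥UR, corresponding at N]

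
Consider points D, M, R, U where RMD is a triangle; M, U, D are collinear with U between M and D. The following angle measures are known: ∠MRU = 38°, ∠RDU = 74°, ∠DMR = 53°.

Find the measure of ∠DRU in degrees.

1. ∠RMU = 53°  [U on ray MD]
2. ∠MUR = 89°  [△RMU]
3. ∠DUR = 91°  [linear pair at U on MD]
4. ∠DRU = 15°  [△RUD]

∠DRU = 15°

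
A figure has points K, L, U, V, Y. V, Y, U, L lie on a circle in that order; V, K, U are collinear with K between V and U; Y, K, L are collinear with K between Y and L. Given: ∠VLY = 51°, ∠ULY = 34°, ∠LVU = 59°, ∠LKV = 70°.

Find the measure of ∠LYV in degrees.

1. ∠UVY = 34°  [same arc YU]
2. ∠UKY = 70°  [vertical angles at K]
3. ∠VKY = 110°  [linear pair at K on VU]
4. ∠LYV = 36°  [△VKY]

∠LYV = 36°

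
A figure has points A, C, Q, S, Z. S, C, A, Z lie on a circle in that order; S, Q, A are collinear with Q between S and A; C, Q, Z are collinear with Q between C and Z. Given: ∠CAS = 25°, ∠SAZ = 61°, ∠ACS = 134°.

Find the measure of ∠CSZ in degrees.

1. ∠CZS = 25°  [same arc SC]
2. ∠SCZ = 61°  [same arc SZ]
3. ∠CSZ = 94°  [△SCZ]

∠CSZ = 94°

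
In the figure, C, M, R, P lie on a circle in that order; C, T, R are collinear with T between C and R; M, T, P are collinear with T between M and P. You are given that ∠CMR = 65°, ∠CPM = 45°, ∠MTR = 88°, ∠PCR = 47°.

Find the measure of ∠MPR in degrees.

1. ∠CPR = 115°  [cyclic CMRP, opposite ∠M+∠P]
2. ∠CTP = 88°  [△CTP]
3. ∠CRP = 18°  [△CRP]
4. ∠PTR = 92°  [linear pair at T on CR]
5. ∠MPR = 70°  [△RTP]

∠MPR = 70°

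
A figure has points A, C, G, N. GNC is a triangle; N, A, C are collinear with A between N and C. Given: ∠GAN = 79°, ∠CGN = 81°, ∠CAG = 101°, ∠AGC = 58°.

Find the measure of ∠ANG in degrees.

1. ∠ACG = 21°  [△GAC]
2. ∠GCN = 21°  [A on ray CN]
3. ∠CNG = 78°  [△GNC]
4. ∠ANG = 78°  [A on ray NC]

∠ANG = 78°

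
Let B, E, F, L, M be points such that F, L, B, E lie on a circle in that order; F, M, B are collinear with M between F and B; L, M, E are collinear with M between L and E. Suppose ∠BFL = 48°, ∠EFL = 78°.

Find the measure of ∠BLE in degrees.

1. ∠BEL = 48°  [same arc LB]
2. ∠EBL = 102°  [cyclic FLBE, opposite ∠F+∠B]
3. ∠BLE = 30°  [△LBE]

∠BLE = 30°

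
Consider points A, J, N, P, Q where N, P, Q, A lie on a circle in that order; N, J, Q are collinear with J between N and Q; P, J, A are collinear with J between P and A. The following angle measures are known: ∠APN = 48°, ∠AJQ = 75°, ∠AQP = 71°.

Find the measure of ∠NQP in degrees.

1. ∠AQN = 48°  [same arc NA]
2. ∠NJP = 75°  [vertical angles at J]
3. ∠PAQ = 57°  [△QJA]
4. ∠APQ = 52°  [△PQA]
5. ∠PJQ = 105°  [linear pair at J on NQ]
6. ∠NQP = 23°  [△PJQ]

∠NQP = 23°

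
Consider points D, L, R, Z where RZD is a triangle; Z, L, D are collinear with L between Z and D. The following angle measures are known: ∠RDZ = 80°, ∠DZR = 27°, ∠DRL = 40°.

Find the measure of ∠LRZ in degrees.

1. ∠LDR = 80°  [L on ray DZ]
2. ∠LZR = 27°  [L on ray ZD]
3. ∠DLR = 60°  [△RLD]
4. ∠RLZ = 120°  [linear pair at L on ZD]
5. ∠LRZ = 33°  [△RZL]

∠LRZ = 33°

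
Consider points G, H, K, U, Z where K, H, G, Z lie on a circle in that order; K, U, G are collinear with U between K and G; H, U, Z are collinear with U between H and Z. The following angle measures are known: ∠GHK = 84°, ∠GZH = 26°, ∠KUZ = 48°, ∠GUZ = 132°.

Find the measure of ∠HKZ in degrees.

1. ∠GZK = 96°  [cyclic KHGZ, opposite ∠H+∠Z]
2. ∠GKH = 26°  [same arc HG]
3. ∠KGZ = 22°  [△GUZ]
4. ∠HUK = 132°  [vertical angles at U]
5. ∠GKZ = 62°  [△KGZ]
6. ∠KHZ = 22°  [△KUH]
7. ∠HZK = 70°  [△KUZ]
8. ∠HKZ = 88°  [△KHZ]

∠HKZ = 88°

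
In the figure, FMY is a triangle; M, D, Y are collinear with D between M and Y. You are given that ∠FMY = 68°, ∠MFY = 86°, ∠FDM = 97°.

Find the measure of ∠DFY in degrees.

1. ∠FYM = 26°  [△FMY]
2. ∠FDY = 83°  [linear pair at D on MY]
3. ∠DYF = 26°  [D on ray YM]
4. ∠DFY = 71°  [△FDY]

∠DFY = 71°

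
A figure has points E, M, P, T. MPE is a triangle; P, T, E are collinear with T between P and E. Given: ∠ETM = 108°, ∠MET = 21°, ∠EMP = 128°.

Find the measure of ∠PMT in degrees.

1. ∠MTP = 72°  [linear pair at T on PE]
2. ∠MEP = 21°  [T on ray EP]
3. ∠EPM = 31°  [△MPE]
4. ∠MPT = 31°  [T on ray PE]
5. ∠PMT = 77°  [△MPT]

∠PMT = 77°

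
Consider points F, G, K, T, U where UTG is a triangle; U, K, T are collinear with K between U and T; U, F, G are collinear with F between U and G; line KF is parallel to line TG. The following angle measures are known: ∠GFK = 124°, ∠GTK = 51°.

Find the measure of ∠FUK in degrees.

∠FUK = 73°

1. ∠KFU = 56°  [linear pair at F on UG]
2. ∠GTU = 51°  [K on ray TU]
3. ∠TGU = 56°  [KF∥TG, corresponding at F]
4. ∠GUT = 73°  [△UTG]
5. ∠FUK = 73°  [K on UT, F on UG]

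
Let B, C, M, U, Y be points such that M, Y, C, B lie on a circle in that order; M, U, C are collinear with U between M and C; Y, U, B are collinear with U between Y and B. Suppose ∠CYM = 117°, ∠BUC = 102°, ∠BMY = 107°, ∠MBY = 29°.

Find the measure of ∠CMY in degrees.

1. ∠MUY = 102°  [vertical angles at U]
2. ∠BYM = 44°  [△MYB]
3. ∠CMY = 34°  [△MUY]

∠CMY = 34°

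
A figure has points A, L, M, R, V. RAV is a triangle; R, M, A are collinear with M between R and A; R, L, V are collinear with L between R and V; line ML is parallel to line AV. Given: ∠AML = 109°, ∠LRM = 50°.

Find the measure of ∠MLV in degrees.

1. ∠LMR = 71°  [linear pair at M on RA]
2. ∠MLR = 59°  [△RML]
3. ∠MLV = 121°  [linear pair at L on RV]

∠MLV = 121°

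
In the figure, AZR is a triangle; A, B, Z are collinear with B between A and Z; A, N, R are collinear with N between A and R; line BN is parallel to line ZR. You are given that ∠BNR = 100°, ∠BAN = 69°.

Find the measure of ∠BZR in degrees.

1. ∠ANB = 80°  [linear pair at N on AR]
2. ∠ABN = 31°  [△ABN]
3. ∠NBZ = 149°  [linear pair at B on AZ]
4. ∠BZR = 31°  [BN∥ZR, co-interior at Z–B]

∠BZR = 31°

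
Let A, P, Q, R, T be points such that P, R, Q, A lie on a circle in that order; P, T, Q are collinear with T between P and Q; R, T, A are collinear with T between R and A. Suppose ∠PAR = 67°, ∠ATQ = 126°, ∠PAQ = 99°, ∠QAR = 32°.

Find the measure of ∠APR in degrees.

∠APR = 91°

1. ∠PTR = 126°  [vertical angles at T]
2. ∠QPR = 32°  [same arc RQ]
3. ∠ARP = 22°  [△PTR]
4. ∠APR = 91°  [△PRA]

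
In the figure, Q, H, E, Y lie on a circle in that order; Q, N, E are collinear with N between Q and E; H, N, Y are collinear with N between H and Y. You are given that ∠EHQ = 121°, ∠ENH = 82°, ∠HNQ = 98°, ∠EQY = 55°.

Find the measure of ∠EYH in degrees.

∠EYH = 16°

1. ∠EYQ = 59°  [cyclic QHEY, opposite ∠H+∠Y]
2. ∠ENY = 98°  [vertical angles at N]
3. ∠QEY = 66°  [△QEY]
4. ∠EYH = 16°  [△ENY]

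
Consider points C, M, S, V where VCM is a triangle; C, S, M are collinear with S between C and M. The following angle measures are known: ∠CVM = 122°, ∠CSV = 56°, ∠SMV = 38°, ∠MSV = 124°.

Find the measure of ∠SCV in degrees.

1. ∠CMV = 38°  [S on ray MC]
2. ∠MCV = 20°  [△VCM]
3. ∠SCV = 20°  [S on ray CM]

∠SCV = 20°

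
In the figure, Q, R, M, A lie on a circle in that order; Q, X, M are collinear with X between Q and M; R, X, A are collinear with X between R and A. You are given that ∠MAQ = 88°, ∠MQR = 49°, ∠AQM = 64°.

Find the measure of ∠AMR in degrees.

1. ∠MAR = 49°  [same arc RM]
2. ∠ARM = 64°  [same arc MA]
3. ∠AMR = 67°  [△RMA]

∠AMR = 67°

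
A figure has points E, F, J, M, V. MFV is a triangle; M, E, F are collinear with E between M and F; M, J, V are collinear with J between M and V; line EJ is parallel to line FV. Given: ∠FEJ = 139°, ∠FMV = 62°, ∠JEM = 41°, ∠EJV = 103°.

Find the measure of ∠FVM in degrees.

1. ∠EMJ = 62°  [E on MF, J on MV]
2. ∠EJM = 77°  [△MEJ]
3. ∠FVM = 77°  [EJ∥FV, corresponding at J]

∠FVM = 77°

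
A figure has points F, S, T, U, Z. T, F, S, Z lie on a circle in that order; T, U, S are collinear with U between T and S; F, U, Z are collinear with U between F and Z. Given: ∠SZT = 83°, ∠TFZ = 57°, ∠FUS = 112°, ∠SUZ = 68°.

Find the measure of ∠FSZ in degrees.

∠FSZ = 85°

1. ∠TSZ = 57°  [same arc TZ]
2. ∠FZS = 55°  [△SUZ]
3. ∠STZ = 40°  [△TSZ]
4. ∠SFZ = 40°  [same arc SZ]
5. ∠FSZ = 85°  [△FSZ]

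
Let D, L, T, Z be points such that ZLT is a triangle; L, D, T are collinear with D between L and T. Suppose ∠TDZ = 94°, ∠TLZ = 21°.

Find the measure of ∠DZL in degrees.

∠DZL = 73°

1. ∠LDZ = 86°  [linear pair at D on LT]
2. ∠DLZ = 21°  [D on ray LT]
3. ∠DZL = 73°  [△ZLD]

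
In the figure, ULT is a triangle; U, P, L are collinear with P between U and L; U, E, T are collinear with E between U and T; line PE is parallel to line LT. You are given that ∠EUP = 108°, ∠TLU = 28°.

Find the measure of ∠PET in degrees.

∠PET = 136°

1. ∠LUT = 108°  [P on UL, E on UT]
2. ∠LTU = 44°  [△ULT]
3. ∠PEU = 44°  [PE∥LT, corresponding at E]
4. ∠PET = 136°  [linear pair at E on UT]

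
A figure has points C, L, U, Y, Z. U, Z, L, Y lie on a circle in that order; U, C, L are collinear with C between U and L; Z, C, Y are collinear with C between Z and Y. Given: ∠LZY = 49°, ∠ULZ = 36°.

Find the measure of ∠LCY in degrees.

1. ∠LUY = 49°  [same arc LY]
2. ∠UYZ = 36°  [same arc UZ]
3. ∠UCY = 95°  [△UCY]
4. ∠LCY = 85°  [linear pair at C on UL]

∠LCY = 85°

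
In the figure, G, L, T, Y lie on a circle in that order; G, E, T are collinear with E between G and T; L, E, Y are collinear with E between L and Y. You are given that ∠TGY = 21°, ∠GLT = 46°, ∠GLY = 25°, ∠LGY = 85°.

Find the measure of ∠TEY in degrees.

1. ∠TLY = 21°  [same arc TY]
2. ∠GTY = 25°  [same arc GY]
3. ∠LTY = 95°  [cyclic GLTY, opposite ∠G+∠T]
4. ∠LYT = 64°  [△LTY]
5. ∠TEY = 91°  [△TEY]

∠TEY = 91°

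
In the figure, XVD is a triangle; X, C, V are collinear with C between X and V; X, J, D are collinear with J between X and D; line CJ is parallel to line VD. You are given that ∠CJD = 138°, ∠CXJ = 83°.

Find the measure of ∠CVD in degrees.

∠CVD = 55°

1. ∠CJX = 42°  [linear pair at J on XD]
2. ∠JCX = 55°  [△XCJ]
3. ∠JCV = 125°  [linear pair at C on XV]
4. ∠CVD = 55°  [CJ∥VD, co-interior at V–C]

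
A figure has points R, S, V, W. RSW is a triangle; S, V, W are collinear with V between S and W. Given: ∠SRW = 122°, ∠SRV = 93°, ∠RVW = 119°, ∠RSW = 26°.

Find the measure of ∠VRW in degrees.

1. ∠RWS = 32°  [△RSW]
2. ∠RWV = 32°  [V on ray WS]
3. ∠VRW = 29°  [△RVW]

∠VRW = 29°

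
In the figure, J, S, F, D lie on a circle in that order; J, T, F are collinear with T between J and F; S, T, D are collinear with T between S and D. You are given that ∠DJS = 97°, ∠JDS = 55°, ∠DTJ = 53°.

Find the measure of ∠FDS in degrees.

∠FDS = 25°

1. ∠DSJ = 28°  [△JSD]
2. ∠DTF = 127°  [linear pair at T on JF]
3. ∠DFJ = 28°  [same arc JD]
4. ∠FDS = 25°  [△FTD]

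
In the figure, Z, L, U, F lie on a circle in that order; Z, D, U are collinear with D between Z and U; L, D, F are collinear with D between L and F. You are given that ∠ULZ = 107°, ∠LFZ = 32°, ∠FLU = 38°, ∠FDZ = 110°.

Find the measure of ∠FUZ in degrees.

∠FUZ = 69°

1. ∠UFZ = 73°  [cyclic ZLUF, opposite ∠L+∠F]
2. ∠FZU = 38°  [△ZDF]
3. ∠FUZ = 69°  [△ZUF]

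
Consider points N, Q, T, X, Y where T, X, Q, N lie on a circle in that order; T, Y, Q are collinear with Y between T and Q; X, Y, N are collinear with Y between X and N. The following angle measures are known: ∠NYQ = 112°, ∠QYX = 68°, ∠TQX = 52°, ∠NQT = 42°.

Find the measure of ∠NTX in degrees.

1. ∠TNX = 52°  [same arc TX]
2. ∠NXT = 42°  [same arc TN]
3. ∠NTX = 86°  [△TXN]

∠NTX = 86°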